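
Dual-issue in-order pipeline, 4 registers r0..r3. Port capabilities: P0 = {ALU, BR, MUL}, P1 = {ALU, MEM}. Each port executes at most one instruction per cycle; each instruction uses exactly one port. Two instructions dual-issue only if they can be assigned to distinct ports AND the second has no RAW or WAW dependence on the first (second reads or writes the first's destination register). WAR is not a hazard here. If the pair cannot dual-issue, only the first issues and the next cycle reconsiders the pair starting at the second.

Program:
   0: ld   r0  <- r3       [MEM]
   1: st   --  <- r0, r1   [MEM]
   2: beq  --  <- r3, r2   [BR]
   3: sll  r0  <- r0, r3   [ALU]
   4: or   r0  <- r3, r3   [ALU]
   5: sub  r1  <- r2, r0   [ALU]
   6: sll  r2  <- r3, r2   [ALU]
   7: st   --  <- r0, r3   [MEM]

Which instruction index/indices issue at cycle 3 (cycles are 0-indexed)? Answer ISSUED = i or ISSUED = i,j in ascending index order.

t=0 i0:ld.MEM ; no-port MEM/MEM
t=1 i1/i2:st.MEM/beq.BR ; 2-wide
t=2 i3:sll.ALU ; WAW r0
t=3 i4:or.ALU ; RAW r0
t=4 i5/i6:sub.ALU/sll.ALU ; 2-wide
t=5 i7:st.MEM ; tail

ISSUED = 4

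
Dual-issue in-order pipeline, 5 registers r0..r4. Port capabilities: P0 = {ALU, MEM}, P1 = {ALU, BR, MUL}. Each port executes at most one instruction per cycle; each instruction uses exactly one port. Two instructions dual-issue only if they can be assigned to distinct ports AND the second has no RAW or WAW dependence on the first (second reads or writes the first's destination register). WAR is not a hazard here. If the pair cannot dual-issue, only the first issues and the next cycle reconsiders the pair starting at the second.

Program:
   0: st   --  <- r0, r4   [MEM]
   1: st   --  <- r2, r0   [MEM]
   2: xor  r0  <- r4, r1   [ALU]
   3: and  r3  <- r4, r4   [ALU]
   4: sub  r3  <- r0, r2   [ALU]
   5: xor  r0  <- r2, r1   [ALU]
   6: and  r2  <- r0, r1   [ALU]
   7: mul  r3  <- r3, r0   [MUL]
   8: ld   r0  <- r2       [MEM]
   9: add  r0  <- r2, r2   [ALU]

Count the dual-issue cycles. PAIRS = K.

c0: i0 st  no-port MEM/MEM
c1: i1+i2 st xor  pair
c2: i3 and  WAW r3
c3: i4+i5 sub xor  pair
c4: i6+i7 and mul  pair
c5: i8 ld  WAW r0
c6: i9 add  tail

PAIRS = 3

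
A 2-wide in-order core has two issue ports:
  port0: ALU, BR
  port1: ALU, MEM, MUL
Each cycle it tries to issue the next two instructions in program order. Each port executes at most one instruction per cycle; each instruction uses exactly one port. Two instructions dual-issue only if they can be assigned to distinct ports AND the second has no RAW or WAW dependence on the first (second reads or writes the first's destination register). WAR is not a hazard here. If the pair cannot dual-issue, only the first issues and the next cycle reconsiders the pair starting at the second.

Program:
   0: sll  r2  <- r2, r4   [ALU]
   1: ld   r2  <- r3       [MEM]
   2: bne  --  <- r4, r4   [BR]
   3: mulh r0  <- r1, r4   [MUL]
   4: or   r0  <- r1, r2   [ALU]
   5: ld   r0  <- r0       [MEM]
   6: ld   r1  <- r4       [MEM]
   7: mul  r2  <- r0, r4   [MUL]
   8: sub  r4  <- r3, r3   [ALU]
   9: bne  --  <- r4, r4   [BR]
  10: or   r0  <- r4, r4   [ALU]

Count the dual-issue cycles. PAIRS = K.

0. sll @i0  | WAW r2
1. ld/bne @i1+i2  | pair
2. mulh @i3  | WAW r0
3. or @i4  | RAW+WAW r0
4. ld @i5  | no-port MEM/MEM
5. ld @i6  | no-port MEM/MUL
6. mul/sub @i7+i8  | pair
7. bne/or @i9+i10  | pair

PAIRS = 3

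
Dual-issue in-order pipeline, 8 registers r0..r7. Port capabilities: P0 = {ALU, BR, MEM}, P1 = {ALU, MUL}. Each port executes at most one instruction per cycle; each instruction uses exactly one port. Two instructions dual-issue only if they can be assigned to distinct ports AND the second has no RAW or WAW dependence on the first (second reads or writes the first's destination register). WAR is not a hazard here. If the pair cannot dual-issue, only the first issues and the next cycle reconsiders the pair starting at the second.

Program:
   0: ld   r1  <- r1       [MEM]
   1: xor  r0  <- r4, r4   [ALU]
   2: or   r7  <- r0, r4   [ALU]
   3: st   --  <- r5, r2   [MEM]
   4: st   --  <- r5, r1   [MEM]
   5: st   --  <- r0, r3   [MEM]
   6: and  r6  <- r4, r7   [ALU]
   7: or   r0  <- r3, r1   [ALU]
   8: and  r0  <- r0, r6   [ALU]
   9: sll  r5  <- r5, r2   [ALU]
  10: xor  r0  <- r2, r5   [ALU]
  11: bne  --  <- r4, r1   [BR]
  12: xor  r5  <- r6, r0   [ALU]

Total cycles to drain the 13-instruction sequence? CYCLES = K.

CYCLES = 8

c0: i0&i1 ld/xor  pair
c1: i2&i3 or/st  pair
c2: i4 st  no-port MEM/MEM
c3: i5&i6 st/and  pair
c4: i7 or  RAW+WAW r0
c5: i8&i9 and/sll  pair
c6: i10&i11 xor/bne  pair
c7: i12 xor  tail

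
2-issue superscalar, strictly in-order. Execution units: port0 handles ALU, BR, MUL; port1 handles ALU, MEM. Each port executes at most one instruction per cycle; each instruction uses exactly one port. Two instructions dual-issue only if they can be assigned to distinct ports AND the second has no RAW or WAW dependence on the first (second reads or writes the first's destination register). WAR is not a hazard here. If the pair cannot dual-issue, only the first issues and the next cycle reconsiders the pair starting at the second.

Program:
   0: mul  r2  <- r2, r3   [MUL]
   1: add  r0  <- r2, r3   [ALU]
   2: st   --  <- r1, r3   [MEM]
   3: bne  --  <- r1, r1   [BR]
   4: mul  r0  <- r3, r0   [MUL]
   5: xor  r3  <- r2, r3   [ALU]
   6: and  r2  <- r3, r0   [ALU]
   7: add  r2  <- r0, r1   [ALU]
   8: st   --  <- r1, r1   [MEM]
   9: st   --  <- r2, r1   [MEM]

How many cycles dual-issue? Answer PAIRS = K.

t=0 i0:mul ; RAW r2
t=1 i1+i2:add/st ; dual
t=2 i3:bne ; no-port BR/MUL
t=3 i4+i5:mul/xor ; dual
t=4 i6:and ; WAW r2
t=5 i7+i8:add/st ; dual
t=6 i9:st ; tail

PAIRS = 3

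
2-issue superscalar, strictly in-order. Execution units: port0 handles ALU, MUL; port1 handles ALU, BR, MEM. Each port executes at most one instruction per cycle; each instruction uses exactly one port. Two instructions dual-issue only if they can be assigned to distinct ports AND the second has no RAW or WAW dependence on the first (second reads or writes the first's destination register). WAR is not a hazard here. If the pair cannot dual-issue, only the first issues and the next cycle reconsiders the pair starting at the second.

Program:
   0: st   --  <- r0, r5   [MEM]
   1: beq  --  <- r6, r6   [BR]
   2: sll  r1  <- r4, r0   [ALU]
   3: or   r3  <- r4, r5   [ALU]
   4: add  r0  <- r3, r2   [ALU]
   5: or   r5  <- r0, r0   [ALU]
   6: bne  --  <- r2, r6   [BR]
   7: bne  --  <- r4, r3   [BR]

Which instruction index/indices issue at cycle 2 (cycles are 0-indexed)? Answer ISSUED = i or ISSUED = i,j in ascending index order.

ISSUED = 3

t=0 i0:st.MEM ; no-port MEM/BR
t=1 i1/i2:beq.BR;sll.ALU ; 2-wide
t=2 i3:or.ALU ; RAW r3
t=3 i4:add.ALU ; RAW r0
t=4 i5/i6:or.ALU;bne.BR ; 2-wide
t=5 i7:bne.BR ; tail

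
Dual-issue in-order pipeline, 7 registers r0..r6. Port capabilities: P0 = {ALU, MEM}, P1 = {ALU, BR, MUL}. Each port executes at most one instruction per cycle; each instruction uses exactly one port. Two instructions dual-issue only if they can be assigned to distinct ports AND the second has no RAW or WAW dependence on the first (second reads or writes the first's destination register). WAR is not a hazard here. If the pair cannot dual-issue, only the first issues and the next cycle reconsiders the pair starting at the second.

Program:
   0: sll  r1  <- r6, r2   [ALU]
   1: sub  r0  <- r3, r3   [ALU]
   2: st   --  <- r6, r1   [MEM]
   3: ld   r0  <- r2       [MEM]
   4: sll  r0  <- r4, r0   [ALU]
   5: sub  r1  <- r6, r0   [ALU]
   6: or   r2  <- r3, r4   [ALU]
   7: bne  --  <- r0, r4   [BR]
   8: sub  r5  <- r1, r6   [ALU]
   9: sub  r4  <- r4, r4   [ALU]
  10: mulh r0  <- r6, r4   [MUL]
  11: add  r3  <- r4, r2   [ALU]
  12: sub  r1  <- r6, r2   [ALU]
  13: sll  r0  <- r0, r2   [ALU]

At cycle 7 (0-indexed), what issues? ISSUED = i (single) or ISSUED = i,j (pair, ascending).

ISSUED = 10,11

  cy0 -> i0,i1 (sll.ALU+sub.ALU) pair
  cy1 -> i2 (st.MEM) no-port MEM/MEM
  cy2 -> i3 (ld.MEM) RAW+WAW r0
  cy3 -> i4 (sll.ALU) RAW r0
  cy4 -> i5,i6 (sub.ALU+or.ALU) pair
  cy5 -> i7,i8 (bne.BR+sub.ALU) pair
  cy6 -> i9 (sub.ALU) RAW r4
  cy7 -> i10,i11 (mulh.MUL+add.ALU) pair
  cy8 -> i12,i13 (sub.ALU+sll.ALU) pair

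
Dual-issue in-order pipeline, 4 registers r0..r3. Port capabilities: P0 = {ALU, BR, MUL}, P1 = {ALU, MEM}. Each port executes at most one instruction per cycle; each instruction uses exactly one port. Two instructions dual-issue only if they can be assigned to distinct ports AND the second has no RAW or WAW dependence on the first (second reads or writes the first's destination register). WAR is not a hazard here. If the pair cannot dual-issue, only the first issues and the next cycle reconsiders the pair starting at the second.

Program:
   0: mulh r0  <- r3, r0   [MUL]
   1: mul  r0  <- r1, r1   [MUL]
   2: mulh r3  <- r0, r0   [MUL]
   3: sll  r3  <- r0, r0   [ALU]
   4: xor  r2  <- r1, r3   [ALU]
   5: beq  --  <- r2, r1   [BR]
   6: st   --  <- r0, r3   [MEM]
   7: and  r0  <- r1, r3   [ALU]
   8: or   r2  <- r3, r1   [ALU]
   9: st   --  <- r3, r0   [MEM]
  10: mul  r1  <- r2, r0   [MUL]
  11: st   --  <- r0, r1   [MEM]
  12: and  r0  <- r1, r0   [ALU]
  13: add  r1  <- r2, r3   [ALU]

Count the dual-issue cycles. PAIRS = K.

0. mulh @i0  | no-port MUL/MUL
1. mul @i1  | no-port MUL/MUL
2. mulh @i2  | WAW r3
3. sll @i3  | RAW r3
4. xor @i4  | RAW r2
5. beq+st @i5/i6  | dual
6. and+or @i7/i8  | dual
7. st+mul @i9/i10  | dual
8. st+and @i11/i12  | dual
9. add @i13  | tail

PAIRS = 4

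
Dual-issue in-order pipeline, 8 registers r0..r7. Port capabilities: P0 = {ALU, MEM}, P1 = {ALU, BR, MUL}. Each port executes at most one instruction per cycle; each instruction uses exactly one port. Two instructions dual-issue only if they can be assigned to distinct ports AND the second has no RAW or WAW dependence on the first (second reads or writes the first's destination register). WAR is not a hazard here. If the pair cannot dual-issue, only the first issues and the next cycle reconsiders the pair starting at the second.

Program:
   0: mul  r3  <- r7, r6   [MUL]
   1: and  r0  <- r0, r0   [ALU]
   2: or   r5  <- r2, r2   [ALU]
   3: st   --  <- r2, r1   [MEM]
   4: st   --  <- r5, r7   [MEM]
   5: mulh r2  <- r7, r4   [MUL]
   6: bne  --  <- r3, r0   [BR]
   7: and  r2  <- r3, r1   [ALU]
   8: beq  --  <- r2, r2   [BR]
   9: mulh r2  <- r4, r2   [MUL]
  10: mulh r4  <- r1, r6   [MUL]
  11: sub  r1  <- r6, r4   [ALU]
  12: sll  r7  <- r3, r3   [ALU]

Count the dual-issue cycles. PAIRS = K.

PAIRS = 5

0. mul and @i0+i1  | dual
1. or st @i2+i3  | dual
2. st mulh @i4+i5  | dual
3. bne and @i6+i7  | dual
4. beq @i8  | no-port BR/MUL
5. mulh @i9  | no-port MUL/MUL
6. mulh @i10  | RAW r4
7. sub sll @i11+i12  | dual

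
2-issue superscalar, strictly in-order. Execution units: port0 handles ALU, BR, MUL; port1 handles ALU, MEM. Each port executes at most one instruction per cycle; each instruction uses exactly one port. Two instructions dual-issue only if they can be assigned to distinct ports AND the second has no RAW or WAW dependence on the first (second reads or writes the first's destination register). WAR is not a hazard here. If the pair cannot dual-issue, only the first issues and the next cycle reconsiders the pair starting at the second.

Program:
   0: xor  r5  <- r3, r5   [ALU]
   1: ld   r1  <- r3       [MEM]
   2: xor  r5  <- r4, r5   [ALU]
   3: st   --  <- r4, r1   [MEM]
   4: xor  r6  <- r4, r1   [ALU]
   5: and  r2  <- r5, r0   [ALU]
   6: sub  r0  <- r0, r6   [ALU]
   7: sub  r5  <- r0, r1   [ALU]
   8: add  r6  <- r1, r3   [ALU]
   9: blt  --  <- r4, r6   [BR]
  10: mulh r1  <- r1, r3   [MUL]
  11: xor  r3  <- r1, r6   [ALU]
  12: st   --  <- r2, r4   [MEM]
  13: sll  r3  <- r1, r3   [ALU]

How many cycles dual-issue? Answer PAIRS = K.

PAIRS = 5

#0 head=0: xor.ALU+ld.MEM i0+i1 dual
#1 head=2: xor.ALU+st.MEM i2+i3 dual
#2 head=4: xor.ALU+and.ALU i4+i5 dual
#3 head=6: sub.ALU i6 RAW r0
#4 head=7: sub.ALU+add.ALU i7+i8 dual
#5 head=9: blt.BR i9 no-port BR/MUL
#6 head=10: mulh.MUL i10 RAW r1
#7 head=11: xor.ALU+st.MEM i11+i12 dual
#8 head=13: sll.ALU i13 tail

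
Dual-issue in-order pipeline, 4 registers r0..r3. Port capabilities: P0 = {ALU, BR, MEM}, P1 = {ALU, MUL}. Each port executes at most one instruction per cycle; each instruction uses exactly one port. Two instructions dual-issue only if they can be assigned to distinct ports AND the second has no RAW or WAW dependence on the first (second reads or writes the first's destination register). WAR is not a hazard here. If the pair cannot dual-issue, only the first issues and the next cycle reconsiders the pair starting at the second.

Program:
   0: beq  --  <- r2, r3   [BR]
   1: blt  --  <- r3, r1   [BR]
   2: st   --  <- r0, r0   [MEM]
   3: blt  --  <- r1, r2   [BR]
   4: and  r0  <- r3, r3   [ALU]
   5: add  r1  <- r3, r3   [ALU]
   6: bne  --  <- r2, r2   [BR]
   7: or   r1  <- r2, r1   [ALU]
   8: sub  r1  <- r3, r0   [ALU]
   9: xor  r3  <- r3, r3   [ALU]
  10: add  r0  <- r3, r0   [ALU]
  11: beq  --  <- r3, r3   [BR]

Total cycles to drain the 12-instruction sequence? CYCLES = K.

CYCLES = 8

c0: i0 beq  no-port BR/BR
c1: i1 blt  no-port BR/MEM
c2: i2 st  no-port MEM/BR
c3: i3+i4 blt;and  pair
c4: i5+i6 add;bne  pair
c5: i7 or  WAW r1
c6: i8+i9 sub;xor  pair
c7: i10+i11 add;beq  pair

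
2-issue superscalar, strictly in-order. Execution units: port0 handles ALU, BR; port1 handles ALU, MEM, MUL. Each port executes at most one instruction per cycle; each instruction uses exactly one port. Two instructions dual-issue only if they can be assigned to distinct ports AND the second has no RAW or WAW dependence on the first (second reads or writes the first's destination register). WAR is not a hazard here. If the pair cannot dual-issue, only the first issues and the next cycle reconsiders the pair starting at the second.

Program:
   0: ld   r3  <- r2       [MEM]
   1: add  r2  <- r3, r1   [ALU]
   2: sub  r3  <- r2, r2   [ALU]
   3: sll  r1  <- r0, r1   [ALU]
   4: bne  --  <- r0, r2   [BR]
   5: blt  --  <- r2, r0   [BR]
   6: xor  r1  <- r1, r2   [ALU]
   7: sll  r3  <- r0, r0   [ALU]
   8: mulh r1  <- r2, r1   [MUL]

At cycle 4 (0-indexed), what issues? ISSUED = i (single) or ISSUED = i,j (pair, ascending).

  cy0 -> i0 (ld) RAW r3
  cy1 -> i1 (add) RAW r2
  cy2 -> i2+i3 (sub/sll) 2-wide
  cy3 -> i4 (bne) no-port BR/BR
  cy4 -> i5+i6 (blt/xor) 2-wide
  cy5 -> i7+i8 (sll/mulh) 2-wide

ISSUED = 5,6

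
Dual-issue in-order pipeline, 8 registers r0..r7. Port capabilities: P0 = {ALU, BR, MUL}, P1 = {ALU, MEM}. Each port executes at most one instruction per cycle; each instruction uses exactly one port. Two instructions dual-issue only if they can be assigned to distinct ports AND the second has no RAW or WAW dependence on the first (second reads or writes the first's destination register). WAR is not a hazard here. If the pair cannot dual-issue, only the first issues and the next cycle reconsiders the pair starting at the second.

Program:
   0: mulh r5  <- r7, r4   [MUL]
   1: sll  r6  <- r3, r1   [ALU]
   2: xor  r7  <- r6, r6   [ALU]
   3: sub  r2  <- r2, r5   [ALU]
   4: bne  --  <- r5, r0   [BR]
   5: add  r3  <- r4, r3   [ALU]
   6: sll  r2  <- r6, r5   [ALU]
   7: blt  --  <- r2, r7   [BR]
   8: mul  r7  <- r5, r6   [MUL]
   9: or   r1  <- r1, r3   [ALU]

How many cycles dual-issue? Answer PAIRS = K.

  cy0 -> i0+i1 (mulh sll) pair
  cy1 -> i2+i3 (xor sub) pair
  cy2 -> i4+i5 (bne add) pair
  cy3 -> i6 (sll) RAW r2
  cy4 -> i7 (blt) no-port BR/MUL
  cy5 -> i8+i9 (mul or) pair

PAIRS = 4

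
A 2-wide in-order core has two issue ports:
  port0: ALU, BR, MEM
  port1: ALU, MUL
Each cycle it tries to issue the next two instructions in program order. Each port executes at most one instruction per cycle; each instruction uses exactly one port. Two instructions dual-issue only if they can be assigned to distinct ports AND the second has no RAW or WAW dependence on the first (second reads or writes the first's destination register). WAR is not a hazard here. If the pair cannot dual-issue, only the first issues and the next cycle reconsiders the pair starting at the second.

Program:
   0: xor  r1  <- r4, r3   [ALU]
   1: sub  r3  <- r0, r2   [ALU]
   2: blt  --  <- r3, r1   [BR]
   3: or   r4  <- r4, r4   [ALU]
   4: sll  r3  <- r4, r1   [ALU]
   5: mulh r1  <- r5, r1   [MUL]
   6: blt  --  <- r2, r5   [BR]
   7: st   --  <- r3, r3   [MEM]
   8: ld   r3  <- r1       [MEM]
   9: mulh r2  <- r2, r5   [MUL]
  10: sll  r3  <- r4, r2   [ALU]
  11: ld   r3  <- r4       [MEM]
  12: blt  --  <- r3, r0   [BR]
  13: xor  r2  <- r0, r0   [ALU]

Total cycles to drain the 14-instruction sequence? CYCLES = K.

CYCLES = 9

#0 head=0: xor sub i0+i1 pair
#1 head=2: blt or i2+i3 pair
#2 head=4: sll mulh i4+i5 pair
#3 head=6: blt i6 no-port BR/MEM
#4 head=7: st i7 no-port MEM/MEM
#5 head=8: ld mulh i8+i9 pair
#6 head=10: sll i10 WAW r3
#7 head=11: ld i11 no-port MEM/BR
#8 head=12: blt xor i12+i13 pair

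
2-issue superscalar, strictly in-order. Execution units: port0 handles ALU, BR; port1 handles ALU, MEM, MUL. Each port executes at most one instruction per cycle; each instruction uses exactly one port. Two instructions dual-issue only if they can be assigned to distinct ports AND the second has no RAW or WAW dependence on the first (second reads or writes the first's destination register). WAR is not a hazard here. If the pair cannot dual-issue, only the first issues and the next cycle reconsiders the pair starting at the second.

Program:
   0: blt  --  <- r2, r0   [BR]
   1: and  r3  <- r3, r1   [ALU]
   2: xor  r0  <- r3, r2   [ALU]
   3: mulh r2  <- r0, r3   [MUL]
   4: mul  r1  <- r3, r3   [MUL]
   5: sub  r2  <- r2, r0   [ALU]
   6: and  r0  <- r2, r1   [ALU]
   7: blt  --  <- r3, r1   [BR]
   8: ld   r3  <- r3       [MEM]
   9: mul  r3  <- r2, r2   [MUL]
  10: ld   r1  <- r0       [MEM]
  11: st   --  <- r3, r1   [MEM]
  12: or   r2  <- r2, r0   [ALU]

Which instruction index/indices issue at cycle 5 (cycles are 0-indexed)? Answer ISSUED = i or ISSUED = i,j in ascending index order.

ISSUED = 8

c0: i0+i1 blt.BR and.ALU  dual
c1: i2 xor.ALU  RAW r0
c2: i3 mulh.MUL  no-port MUL/MUL
c3: i4+i5 mul.MUL sub.ALU  dual
c4: i6+i7 and.ALU blt.BR  dual
c5: i8 ld.MEM  no-port MEM/MUL
c6: i9 mul.MUL  no-port MUL/MEM
c7: i10 ld.MEM  no-port MEM/MEM
c8: i11+i12 st.MEM or.ALU  dual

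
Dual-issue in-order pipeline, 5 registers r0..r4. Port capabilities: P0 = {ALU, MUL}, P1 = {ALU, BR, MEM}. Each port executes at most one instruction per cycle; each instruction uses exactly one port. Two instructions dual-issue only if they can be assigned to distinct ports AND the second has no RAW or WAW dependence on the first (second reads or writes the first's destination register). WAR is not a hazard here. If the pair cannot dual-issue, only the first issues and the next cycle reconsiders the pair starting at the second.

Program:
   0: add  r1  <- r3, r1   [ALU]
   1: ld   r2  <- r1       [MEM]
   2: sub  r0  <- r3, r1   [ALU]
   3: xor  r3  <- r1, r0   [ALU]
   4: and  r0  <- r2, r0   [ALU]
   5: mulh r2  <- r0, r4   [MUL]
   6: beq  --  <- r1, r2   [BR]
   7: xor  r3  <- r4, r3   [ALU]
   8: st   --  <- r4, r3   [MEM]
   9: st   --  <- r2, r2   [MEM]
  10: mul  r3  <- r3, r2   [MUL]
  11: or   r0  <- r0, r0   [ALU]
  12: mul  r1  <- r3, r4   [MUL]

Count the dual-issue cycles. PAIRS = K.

  cy0 -> i0 (add.ALU) RAW r1
  cy1 -> i1/i2 (ld.MEM+sub.ALU) dual
  cy2 -> i3/i4 (xor.ALU+and.ALU) dual
  cy3 -> i5 (mulh.MUL) RAW r2
  cy4 -> i6/i7 (beq.BR+xor.ALU) dual
  cy5 -> i8 (st.MEM) no-port MEM/MEM
  cy6 -> i9/i10 (st.MEM+mul.MUL) dual
  cy7 -> i11/i12 (or.ALU+mul.MUL) dual

PAIRS = 5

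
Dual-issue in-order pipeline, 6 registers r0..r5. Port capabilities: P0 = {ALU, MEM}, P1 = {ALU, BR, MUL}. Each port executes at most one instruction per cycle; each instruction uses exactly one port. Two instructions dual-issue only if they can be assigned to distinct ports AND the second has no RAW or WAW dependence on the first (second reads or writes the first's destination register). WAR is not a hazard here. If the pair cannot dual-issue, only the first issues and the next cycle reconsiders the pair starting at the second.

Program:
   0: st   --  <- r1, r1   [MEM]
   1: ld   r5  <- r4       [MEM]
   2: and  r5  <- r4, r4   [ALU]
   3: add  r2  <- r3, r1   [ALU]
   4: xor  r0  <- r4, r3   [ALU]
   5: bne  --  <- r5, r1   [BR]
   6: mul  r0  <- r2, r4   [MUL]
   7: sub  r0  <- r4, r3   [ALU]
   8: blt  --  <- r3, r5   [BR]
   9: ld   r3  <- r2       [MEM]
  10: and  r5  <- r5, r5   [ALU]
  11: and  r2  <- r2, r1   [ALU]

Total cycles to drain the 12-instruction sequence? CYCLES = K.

  cy0 -> i0 (st.MEM) no-port MEM/MEM
  cy1 -> i1 (ld.MEM) WAW r5
  cy2 -> i2&i3 (and.ALU;add.ALU) pair
  cy3 -> i4&i5 (xor.ALU;bne.BR) pair
  cy4 -> i6 (mul.MUL) WAW r0
  cy5 -> i7&i8 (sub.ALU;blt.BR) pair
  cy6 -> i9&i10 (ld.MEM;and.ALU) pair
  cy7 -> i11 (and.ALU) tail

CYCLES = 8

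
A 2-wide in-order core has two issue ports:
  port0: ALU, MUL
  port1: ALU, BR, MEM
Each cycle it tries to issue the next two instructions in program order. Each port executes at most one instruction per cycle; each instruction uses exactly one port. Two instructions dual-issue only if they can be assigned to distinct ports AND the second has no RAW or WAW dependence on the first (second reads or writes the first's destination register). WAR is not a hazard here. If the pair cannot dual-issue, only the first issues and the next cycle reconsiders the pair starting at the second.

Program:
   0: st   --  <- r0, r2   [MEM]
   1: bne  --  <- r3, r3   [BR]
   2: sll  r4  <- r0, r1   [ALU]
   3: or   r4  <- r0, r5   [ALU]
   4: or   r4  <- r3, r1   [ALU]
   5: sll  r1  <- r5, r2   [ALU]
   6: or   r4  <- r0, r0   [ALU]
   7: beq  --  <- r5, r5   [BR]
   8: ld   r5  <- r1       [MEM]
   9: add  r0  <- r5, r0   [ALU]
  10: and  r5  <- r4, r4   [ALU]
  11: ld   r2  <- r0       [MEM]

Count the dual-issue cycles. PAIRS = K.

#0 head=0: st i0 no-port MEM/BR
#1 head=1: bne/sll i1,i2 dual
#2 head=3: or i3 WAW r4
#3 head=4: or/sll i4,i5 dual
#4 head=6: or/beq i6,i7 dual
#5 head=8: ld i8 RAW r5
#6 head=9: add/and i9,i10 dual
#7 head=11: ld i11 tail

PAIRS = 4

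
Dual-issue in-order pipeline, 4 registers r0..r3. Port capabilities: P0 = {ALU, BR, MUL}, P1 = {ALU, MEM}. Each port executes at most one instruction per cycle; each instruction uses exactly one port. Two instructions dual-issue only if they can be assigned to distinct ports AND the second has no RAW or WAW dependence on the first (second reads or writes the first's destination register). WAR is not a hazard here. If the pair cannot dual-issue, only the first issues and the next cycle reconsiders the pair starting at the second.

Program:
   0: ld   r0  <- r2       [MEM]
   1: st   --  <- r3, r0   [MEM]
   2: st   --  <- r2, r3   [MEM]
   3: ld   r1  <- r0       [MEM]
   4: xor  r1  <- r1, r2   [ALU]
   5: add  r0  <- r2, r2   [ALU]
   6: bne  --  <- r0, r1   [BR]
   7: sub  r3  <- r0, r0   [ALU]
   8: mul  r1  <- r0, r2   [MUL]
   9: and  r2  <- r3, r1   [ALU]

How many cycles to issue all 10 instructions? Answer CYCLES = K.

0. ld @i0  | no-port MEM/MEM
1. st @i1  | no-port MEM/MEM
2. st @i2  | no-port MEM/MEM
3. ld @i3  | RAW+WAW r1
4. xor+add @i4&i5  | dual
5. bne+sub @i6&i7  | dual
6. mul @i8  | RAW r1
7. and @i9  | tail

CYCLES = 8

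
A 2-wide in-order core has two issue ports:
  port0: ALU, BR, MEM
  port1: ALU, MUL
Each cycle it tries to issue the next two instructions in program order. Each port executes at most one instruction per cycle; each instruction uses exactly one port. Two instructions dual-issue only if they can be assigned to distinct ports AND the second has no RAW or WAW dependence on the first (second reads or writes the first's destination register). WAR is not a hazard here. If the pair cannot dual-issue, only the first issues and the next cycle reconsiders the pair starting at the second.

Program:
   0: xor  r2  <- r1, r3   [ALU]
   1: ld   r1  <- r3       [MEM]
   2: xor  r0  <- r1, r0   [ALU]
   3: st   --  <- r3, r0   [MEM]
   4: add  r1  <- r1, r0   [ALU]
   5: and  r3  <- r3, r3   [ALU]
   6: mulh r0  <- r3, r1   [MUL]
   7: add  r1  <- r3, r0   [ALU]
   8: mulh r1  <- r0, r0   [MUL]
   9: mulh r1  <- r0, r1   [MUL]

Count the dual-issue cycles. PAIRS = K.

PAIRS = 2

[0] i0&i1  xor ld  -- 2-wide
[1] i2  xor  -- RAW r0
[2] i3&i4  st add  -- 2-wide
[3] i5  and  -- RAW r3
[4] i6  mulh  -- RAW r0
[5] i7  add  -- WAW r1
[6] i8  mulh  -- no-port MUL/MUL
[7] i9  mulh  -- tail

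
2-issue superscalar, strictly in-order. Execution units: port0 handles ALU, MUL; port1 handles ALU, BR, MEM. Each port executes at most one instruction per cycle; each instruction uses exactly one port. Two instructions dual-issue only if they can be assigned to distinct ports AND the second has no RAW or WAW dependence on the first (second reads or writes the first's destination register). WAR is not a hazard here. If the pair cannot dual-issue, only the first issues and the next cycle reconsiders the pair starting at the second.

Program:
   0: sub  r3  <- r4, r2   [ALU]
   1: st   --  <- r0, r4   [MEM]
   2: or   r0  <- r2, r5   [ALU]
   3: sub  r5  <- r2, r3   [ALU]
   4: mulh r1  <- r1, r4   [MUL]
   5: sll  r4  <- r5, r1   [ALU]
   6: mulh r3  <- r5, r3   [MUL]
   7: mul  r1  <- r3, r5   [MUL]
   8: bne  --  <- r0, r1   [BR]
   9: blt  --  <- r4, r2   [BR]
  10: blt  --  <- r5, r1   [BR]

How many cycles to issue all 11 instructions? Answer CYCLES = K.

#0 head=0: sub.ALU+st.MEM i0&i1 2-wide
#1 head=2: or.ALU+sub.ALU i2&i3 2-wide
#2 head=4: mulh.MUL i4 RAW r1
#3 head=5: sll.ALU+mulh.MUL i5&i6 2-wide
#4 head=7: mul.MUL i7 RAW r1
#5 head=8: bne.BR i8 no-port BR/BR
#6 head=9: blt.BR i9 no-port BR/BR
#7 head=10: blt.BR i10 tail

CYCLES = 8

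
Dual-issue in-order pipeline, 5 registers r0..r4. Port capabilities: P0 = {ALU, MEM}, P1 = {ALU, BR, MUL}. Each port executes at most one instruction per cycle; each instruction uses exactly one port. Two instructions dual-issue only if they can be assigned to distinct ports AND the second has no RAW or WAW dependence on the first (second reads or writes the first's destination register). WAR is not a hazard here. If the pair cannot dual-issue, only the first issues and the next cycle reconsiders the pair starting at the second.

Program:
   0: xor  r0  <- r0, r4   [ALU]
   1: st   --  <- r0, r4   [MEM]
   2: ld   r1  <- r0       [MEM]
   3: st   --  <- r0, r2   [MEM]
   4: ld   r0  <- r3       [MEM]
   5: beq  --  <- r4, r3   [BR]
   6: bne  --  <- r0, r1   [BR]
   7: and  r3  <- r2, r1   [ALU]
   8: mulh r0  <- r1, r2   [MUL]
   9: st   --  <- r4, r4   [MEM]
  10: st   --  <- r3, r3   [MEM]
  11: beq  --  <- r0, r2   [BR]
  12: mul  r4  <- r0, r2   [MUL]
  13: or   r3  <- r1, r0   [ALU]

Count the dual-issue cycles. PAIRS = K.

PAIRS = 5

0. xor @i0  | RAW r0
1. st @i1  | no-port MEM/MEM
2. ld @i2  | no-port MEM/MEM
3. st @i3  | no-port MEM/MEM
4. ld beq @i4/i5  | 2-wide
5. bne and @i6/i7  | 2-wide
6. mulh st @i8/i9  | 2-wide
7. st beq @i10/i11  | 2-wide
8. mul or @i12/i13  | 2-wide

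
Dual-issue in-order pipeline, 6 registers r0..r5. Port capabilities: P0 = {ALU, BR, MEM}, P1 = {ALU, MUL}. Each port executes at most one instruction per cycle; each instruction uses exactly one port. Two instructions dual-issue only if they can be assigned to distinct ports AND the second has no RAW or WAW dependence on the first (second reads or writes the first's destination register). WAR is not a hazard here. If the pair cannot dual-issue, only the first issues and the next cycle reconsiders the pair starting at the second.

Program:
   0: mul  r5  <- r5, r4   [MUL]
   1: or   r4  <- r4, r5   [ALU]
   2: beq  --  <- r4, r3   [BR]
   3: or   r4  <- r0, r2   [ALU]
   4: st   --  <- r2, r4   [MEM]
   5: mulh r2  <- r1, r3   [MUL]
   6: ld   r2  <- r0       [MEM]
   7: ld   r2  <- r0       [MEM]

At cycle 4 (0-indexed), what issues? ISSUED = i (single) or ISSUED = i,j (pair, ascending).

ISSUED = 6

#0 head=0: mul i0 RAW r5
#1 head=1: or i1 RAW r4
#2 head=2: beq or i2&i3 2-wide
#3 head=4: st mulh i4&i5 2-wide
#4 head=6: ld i6 no-port MEM/MEM
#5 head=7: ld i7 tail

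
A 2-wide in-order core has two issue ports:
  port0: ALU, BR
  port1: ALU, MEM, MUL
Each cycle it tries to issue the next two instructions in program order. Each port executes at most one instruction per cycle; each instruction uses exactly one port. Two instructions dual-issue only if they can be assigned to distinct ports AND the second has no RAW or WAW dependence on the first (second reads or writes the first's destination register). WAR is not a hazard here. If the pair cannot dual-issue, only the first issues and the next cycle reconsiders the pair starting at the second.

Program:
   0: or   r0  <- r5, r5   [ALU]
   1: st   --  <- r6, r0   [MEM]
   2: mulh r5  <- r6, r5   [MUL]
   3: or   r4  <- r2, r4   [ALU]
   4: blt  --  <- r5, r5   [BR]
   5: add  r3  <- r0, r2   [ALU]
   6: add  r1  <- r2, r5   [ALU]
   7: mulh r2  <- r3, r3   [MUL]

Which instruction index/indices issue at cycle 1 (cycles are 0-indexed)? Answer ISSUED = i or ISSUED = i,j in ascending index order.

[0] i0  or  -- RAW r0
[1] i1  st  -- no-port MEM/MUL
[2] i2&i3  mulh;or  -- 2-wide
[3] i4&i5  blt;add  -- 2-wide
[4] i6&i7  add;mulh  -- 2-wide

ISSUED = 1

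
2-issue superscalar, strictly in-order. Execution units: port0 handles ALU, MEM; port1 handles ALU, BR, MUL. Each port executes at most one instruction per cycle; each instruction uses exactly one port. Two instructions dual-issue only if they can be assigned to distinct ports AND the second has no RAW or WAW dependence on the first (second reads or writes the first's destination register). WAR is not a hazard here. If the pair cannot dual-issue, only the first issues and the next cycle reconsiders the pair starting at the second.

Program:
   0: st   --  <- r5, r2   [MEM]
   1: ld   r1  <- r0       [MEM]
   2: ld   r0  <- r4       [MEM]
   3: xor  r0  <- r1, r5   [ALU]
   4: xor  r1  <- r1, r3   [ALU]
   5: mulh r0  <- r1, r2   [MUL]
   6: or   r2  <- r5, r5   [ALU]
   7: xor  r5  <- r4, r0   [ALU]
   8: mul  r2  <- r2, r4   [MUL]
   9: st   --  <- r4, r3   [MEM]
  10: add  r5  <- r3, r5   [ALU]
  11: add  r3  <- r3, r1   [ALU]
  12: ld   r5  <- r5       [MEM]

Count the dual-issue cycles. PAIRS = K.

#0 head=0: st.MEM i0 no-port MEM/MEM
#1 head=1: ld.MEM i1 no-port MEM/MEM
#2 head=2: ld.MEM i2 WAW r0
#3 head=3: xor.ALU+xor.ALU i3,i4 pair
#4 head=5: mulh.MUL+or.ALU i5,i6 pair
#5 head=7: xor.ALU+mul.MUL i7,i8 pair
#6 head=9: st.MEM+add.ALU i9,i10 pair
#7 head=11: add.ALU+ld.MEM i11,i12 pair

PAIRS = 5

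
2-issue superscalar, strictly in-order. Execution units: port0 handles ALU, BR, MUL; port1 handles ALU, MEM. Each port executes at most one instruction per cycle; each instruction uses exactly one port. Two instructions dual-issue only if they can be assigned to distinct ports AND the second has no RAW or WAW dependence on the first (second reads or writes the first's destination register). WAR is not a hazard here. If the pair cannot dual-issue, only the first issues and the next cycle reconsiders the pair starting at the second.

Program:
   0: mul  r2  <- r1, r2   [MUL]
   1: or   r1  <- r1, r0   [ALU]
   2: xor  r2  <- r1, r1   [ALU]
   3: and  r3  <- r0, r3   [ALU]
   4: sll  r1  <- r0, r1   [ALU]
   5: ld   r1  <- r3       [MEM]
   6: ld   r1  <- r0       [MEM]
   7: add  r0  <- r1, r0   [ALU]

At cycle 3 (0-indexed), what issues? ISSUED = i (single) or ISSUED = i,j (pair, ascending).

0. mul or @i0+i1  | dual
1. xor and @i2+i3  | dual
2. sll @i4  | WAW r1
3. ld @i5  | no-port MEM/MEM
4. ld @i6  | RAW r1
5. add @i7  | tail

ISSUED = 5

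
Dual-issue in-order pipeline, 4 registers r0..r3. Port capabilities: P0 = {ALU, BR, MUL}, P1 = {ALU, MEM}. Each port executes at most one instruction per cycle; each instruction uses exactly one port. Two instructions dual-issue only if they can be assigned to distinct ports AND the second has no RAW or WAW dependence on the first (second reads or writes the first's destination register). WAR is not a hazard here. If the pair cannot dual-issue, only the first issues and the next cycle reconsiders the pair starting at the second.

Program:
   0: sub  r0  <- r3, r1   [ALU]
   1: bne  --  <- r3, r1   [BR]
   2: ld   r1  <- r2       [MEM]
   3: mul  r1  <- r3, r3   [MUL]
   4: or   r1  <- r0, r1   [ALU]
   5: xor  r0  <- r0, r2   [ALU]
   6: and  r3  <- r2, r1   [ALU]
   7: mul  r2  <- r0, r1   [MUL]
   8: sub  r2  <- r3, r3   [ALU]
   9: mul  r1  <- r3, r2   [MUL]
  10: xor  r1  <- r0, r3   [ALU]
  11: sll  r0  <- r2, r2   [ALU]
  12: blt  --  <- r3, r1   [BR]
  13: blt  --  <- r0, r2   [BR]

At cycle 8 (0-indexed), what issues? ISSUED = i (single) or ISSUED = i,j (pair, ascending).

ISSUED = 12

#0 head=0: sub;bne i0&i1 dual
#1 head=2: ld i2 WAW r1
#2 head=3: mul i3 RAW+WAW r1
#3 head=4: or;xor i4&i5 dual
#4 head=6: and;mul i6&i7 dual
#5 head=8: sub i8 RAW r2
#6 head=9: mul i9 WAW r1
#7 head=10: xor;sll i10&i11 dual
#8 head=12: blt i12 no-port BR/BR
#9 head=13: blt i13 tail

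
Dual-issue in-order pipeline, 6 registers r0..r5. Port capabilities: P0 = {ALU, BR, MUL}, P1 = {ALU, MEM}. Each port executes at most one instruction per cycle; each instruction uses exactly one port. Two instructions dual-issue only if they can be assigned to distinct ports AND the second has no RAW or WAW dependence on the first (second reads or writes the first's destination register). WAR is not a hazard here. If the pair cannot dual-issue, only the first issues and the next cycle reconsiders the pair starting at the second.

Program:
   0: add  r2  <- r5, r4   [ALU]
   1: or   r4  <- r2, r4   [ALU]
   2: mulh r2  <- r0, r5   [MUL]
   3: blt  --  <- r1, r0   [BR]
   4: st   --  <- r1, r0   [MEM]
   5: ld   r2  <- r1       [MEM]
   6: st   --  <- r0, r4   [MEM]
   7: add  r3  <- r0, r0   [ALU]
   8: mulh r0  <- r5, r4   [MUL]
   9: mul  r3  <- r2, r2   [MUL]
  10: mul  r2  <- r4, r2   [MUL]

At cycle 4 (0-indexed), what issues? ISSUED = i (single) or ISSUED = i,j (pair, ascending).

0. add.ALU @i0  | RAW r2
1. or.ALU/mulh.MUL @i1+i2  | 2-wide
2. blt.BR/st.MEM @i3+i4  | 2-wide
3. ld.MEM @i5  | no-port MEM/MEM
4. st.MEM/add.ALU @i6+i7  | 2-wide
5. mulh.MUL @i8  | no-port MUL/MUL
6. mul.MUL @i9  | no-port MUL/MUL
7. mul.MUL @i10  | tail

ISSUED = 6,7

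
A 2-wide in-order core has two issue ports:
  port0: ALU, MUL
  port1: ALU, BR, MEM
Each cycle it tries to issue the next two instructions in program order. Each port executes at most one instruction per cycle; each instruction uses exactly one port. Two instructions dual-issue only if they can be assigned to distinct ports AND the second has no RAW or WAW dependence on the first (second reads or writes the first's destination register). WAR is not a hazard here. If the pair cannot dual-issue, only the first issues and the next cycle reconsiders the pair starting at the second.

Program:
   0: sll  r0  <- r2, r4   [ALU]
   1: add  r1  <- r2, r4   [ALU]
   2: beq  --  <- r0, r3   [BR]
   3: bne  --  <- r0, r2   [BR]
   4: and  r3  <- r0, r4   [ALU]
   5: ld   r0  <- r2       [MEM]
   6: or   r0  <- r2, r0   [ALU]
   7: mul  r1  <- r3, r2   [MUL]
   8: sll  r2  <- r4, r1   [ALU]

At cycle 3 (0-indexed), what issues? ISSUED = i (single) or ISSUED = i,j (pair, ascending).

ISSUED = 5

0. sll.ALU;add.ALU @i0&i1  | pair
1. beq.BR @i2  | no-port BR/BR
2. bne.BR;and.ALU @i3&i4  | pair
3. ld.MEM @i5  | RAW+WAW r0
4. or.ALU;mul.MUL @i6&i7  | pair
5. sll.ALU @i8  | tail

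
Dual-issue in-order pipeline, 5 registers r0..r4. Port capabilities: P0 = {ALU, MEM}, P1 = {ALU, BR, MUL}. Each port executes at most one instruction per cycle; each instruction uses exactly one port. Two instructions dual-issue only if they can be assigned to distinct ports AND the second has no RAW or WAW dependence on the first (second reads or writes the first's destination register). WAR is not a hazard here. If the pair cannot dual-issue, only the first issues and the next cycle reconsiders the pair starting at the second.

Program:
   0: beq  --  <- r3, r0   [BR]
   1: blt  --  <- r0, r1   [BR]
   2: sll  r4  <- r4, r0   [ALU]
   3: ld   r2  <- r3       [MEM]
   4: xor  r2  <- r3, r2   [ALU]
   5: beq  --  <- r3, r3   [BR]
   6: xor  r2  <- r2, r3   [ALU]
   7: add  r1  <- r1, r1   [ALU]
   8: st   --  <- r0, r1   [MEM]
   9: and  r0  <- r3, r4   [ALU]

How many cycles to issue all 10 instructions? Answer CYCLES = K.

#0 head=0: beq.BR i0 no-port BR/BR
#1 head=1: blt.BR;sll.ALU i1/i2 dual
#2 head=3: ld.MEM i3 RAW+WAW r2
#3 head=4: xor.ALU;beq.BR i4/i5 dual
#4 head=6: xor.ALU;add.ALU i6/i7 dual
#5 head=8: st.MEM;and.ALU i8/i9 dual

CYCLES = 6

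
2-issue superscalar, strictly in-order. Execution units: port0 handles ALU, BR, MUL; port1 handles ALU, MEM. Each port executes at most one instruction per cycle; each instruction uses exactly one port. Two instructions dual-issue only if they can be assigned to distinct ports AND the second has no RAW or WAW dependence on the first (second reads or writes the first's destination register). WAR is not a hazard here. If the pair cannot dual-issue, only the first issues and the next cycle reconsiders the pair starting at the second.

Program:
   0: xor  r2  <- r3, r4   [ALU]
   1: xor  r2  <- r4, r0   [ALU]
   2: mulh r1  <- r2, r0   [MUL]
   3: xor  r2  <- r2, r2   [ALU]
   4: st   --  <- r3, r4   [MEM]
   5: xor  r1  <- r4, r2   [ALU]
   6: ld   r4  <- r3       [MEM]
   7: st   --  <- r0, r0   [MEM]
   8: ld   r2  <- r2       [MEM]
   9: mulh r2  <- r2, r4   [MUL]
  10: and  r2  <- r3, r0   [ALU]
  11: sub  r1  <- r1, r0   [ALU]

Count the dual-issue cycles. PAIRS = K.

PAIRS = 3

t=0 i0:xor.ALU ; WAW r2
t=1 i1:xor.ALU ; RAW r2
t=2 i2/i3:mulh.MUL xor.ALU ; 2-wide
t=3 i4/i5:st.MEM xor.ALU ; 2-wide
t=4 i6:ld.MEM ; no-port MEM/MEM
t=5 i7:st.MEM ; no-port MEM/MEM
t=6 i8:ld.MEM ; RAW+WAW r2
t=7 i9:mulh.MUL ; WAW r2
t=8 i10/i11:and.ALU sub.ALU ; 2-wide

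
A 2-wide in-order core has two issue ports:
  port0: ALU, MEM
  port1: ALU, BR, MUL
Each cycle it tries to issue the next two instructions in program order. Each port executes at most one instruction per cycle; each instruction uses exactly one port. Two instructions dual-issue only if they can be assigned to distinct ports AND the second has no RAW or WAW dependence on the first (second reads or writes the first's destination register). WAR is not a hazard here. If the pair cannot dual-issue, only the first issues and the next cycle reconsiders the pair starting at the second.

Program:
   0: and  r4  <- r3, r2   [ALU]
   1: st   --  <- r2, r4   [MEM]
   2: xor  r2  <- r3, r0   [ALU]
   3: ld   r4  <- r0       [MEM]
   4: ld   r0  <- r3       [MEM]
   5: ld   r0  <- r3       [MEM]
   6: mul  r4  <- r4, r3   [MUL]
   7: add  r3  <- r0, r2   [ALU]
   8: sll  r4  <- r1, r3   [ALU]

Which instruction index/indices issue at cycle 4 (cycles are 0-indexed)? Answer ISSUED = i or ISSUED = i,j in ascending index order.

ISSUED = 5,6

t=0 i0:and ; RAW r4
t=1 i1+i2:st;xor ; 2-wide
t=2 i3:ld ; no-port MEM/MEM
t=3 i4:ld ; no-port MEM/MEM
t=4 i5+i6:ld;mul ; 2-wide
t=5 i7:add ; RAW r3
t=6 i8:sll ; tail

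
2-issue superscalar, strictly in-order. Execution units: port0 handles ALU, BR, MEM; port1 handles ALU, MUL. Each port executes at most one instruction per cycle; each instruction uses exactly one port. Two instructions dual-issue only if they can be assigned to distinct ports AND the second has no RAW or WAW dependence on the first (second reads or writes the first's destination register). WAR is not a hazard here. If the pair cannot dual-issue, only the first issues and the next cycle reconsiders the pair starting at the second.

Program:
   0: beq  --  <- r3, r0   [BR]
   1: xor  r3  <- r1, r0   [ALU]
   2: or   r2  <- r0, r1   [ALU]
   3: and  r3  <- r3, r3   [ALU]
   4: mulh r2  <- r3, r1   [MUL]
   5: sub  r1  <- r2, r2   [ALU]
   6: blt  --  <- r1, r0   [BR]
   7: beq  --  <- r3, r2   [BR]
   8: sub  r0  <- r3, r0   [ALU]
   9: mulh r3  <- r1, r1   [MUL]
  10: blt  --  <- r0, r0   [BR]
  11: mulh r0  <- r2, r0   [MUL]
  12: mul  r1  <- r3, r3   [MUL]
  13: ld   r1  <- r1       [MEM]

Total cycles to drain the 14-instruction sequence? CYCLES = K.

CYCLES = 10

t=0 i0&i1:beq xor ; 2-wide
t=1 i2&i3:or and ; 2-wide
t=2 i4:mulh ; RAW r2
t=3 i5:sub ; RAW r1
t=4 i6:blt ; no-port BR/BR
t=5 i7&i8:beq sub ; 2-wide
t=6 i9&i10:mulh blt ; 2-wide
t=7 i11:mulh ; no-port MUL/MUL
t=8 i12:mul ; RAW+WAW r1
t=9 i13:ld ; tail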